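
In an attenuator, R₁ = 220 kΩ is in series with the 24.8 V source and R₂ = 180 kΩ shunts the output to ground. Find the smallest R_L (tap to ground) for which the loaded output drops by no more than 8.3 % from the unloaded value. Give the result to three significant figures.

R_L(min) ≈ 1.09 MΩ

Output resistance R_th = R₁‖R₂ = (220 × 180)/400.0 = 99.00 kΩ.
The fractional drop is R_th/(R_th + R_L); requiring this ≤ 0.0830 gives R_L ≥ R_th(1/0.0830 − 1) = 99.00 × 11.05 = 1.09 MΩ.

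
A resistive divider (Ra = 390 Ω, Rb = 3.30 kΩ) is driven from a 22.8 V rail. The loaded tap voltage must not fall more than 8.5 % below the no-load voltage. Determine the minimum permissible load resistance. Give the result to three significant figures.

R_L(min) ≈ 3.75 kΩ

Output resistance R_th = Ra‖Rb = (390 × 3300)/3690 = 348.8 Ω.
The fractional drop is R_th/(R_th + R_L); requiring this ≤ 0.0850 gives R_L ≥ R_th(1/0.0850 − 1) = 348.8 × 10.76 = 3.75 kΩ.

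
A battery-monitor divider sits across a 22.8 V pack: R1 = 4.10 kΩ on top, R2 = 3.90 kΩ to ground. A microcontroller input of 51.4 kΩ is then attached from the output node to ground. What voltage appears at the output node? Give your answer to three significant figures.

V_out ≈ 10.7 V

The load sits in parallel with R2: R2‖R_L = (3.90 × 51.4) / (3.90 + 51.4) = 3.625 kΩ.
V_out = 22.8 × 3.625 / (4.10 + 3.625) = 22.8 × 3.625/7.725 = 10.7 V.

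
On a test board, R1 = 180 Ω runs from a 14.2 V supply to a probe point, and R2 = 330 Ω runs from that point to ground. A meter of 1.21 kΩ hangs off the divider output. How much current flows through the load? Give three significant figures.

I_L ≈ 6.93 mA

R2‖R_L = 259.3 Ω; V_out = 14.2 × 259.3/439.3 = 8.381 V.
I_L = V_out / R_L = 8.381 / 1.21 kΩ = 6.93 mA.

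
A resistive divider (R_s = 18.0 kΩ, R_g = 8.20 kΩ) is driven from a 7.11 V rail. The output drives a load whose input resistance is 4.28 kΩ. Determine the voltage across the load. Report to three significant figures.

V_out ≈ 0.961 V

The load sits in parallel with R_g: R_g‖R_L = (8.20 × 4.28) / (8.20 + 4.28) = 2.812 kΩ.
V_out = 7.11 × 2.812 / (18.0 + 2.812) = 7.11 × 2.812/20.81 = 0.961 V.
(Unloaded it would have been 2.23 V.)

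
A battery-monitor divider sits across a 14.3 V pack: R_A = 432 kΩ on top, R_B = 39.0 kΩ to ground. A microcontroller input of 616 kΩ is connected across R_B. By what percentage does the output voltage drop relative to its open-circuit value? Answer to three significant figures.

5.49 %

The divider's output (Thévenin) resistance is R_A‖R_B = 35.77 kΩ.
Fractional drop under load = R_th/(R_th + R_L) = 35.77 / (35.77 + 616) = 0.05488.
So the output falls by 5.49 %.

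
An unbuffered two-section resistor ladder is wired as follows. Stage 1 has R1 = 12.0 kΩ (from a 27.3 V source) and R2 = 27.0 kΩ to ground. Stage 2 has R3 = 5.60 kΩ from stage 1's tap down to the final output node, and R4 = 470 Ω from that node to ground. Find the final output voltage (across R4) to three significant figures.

Stage 2 presents R3+R4 = 6070 Ω as a load on stage 1's tap.
Stage 1's lower leg becomes R2‖(R3+R4) = 4956 Ω, so V_mid = 27.3 × 4956/16960 = 7.979 V.
Stage 2 is itself unloaded: V_out = V_mid × R4/(R3+R4) = 7.979 × 470/6070 = 0.618 V.

V_out ≈ 0.618 V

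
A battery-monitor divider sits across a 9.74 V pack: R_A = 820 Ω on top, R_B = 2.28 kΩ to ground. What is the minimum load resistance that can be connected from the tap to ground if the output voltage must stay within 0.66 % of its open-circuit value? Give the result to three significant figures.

R_L(min) ≈ 90.8 kΩ

Output resistance R_th = R_A‖R_B = (820 × 2280)/3100 = 603.1 Ω.
The fractional drop is R_th/(R_th + R_L); requiring this ≤ 0.00660 gives R_L ≥ R_th(1/0.00660 − 1) = 603.1 × 150.5 = 90.8 kΩ.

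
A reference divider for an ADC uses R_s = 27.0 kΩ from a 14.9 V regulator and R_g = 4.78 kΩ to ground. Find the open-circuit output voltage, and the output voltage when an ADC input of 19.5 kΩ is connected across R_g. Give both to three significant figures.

Open-circuit: V = 14.9 × 4.78/(27.0 + 4.78) = 2.24 V.
With the load, R_g becomes R_g‖R_L = 3.839 kΩ, so V = 14.9 × 3.839/30.84 = 1.85 V.

Unloaded: 2.24 V; loaded: 1.85 V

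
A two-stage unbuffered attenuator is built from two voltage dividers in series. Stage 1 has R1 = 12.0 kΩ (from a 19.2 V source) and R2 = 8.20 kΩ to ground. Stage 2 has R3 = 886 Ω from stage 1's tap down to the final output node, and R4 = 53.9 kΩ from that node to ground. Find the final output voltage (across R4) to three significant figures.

V_out ≈ 7.04 V

Stage 2 presents R3+R4 = 54790 Ω as a load on stage 1's tap.
Stage 1's lower leg becomes R2‖(R3+R4) = 7132 Ω, so V_mid = 19.2 × 7132/19130 = 7.158 V.
Stage 2 is itself unloaded: V_out = V_mid × R4/(R3+R4) = 7.158 × 53900/54790 = 7.04 V.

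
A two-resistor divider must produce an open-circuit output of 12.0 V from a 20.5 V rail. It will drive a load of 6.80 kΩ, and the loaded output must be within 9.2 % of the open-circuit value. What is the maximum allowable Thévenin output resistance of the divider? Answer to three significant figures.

R_th ≤ 689 Ω

Loading drop = R_th/(R_th + R_L) ≤ 0.0920, so R_th ≤ R_L · ε/(1−ε) = 6.80 kΩ × 0.0920/0.9080 = 689 Ω.
(Any R1, R2 with R2/(R1+R2) = 0.585 and R1‖R2 ≤ 689 Ω will meet the spec.)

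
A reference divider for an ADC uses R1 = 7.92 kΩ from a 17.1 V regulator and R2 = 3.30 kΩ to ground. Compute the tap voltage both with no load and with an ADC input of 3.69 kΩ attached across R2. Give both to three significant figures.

Open-circuit: V = 17.1 × 3.30/(7.92 + 3.30) = 5.03 V.
With the load, R2 becomes R2‖R_L = 1.742 kΩ, so V = 17.1 × 1.742/9.662 = 3.08 V.

Unloaded: 5.03 V; loaded: 3.08 V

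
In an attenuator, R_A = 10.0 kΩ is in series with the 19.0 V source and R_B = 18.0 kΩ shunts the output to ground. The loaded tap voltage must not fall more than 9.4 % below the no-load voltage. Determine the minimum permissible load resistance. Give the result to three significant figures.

Output resistance R_th = R_A‖R_B = (10.0 × 18.0)/28.00 = 6.429 kΩ.
The fractional drop is R_th/(R_th + R_L); requiring this ≤ 0.0940 gives R_L ≥ R_th(1/0.0940 − 1) = 6.429 × 9.638 = 62.0 kΩ.

R_L(min) ≈ 62.0 kΩ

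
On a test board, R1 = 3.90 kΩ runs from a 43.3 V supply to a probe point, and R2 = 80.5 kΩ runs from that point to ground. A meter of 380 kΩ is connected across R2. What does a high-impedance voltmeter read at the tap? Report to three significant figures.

The load sits in parallel with R2: R2‖R_L = (80.5 × 380) / (80.5 + 380) = 66.43 kΩ.
V_out = 43.3 × 66.43 / (3.90 + 66.43) = 43.3 × 66.43/70.33 = 40.9 V.

V_out ≈ 40.9 V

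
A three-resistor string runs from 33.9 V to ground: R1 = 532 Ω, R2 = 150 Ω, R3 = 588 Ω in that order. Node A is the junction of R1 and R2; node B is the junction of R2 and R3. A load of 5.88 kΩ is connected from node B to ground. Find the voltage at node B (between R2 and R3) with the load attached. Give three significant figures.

At node B, R3 is in parallel with the load: R3‖R_L = 534.5 Ω.
Below node A the resistance is R2 + (R3‖R_L) = 684.5 Ω, so V_A = 33.9 × 684.5/1217 = 19.08 V.
Then V_B = V_A × (R3‖R_L)/(R2 + R3‖R_L) = 19.08 × 534.5/684.5 = 14.9 V.

V ≈ 14.9 V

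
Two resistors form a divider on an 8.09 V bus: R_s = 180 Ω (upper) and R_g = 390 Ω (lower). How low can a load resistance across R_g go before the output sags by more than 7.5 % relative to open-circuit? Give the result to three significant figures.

R_L(min) ≈ 1.52 kΩ

Output resistance R_th = R_s‖R_g = (180 × 390)/570.0 = 123.2 Ω.
The fractional drop is R_th/(R_th + R_L); requiring this ≤ 0.0750 gives R_L ≥ R_th(1/0.0750 − 1) = 123.2 × 12.33 = 1.52 kΩ.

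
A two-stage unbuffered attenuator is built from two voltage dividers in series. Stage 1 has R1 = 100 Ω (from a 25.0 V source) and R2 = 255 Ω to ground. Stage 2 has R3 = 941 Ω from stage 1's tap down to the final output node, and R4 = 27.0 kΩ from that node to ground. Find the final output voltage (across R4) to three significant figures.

V_out ≈ 17.3 V

Stage 2 presents R3+R4 = 27940 Ω as a load on stage 1's tap.
Stage 1's lower leg becomes R2‖(R3+R4) = 252.7 Ω, so V_mid = 25.0 × 252.7/352.7 = 17.91 V.
Stage 2 is itself unloaded: V_out = V_mid × R4/(R3+R4) = 17.91 × 27000/27940 = 17.3 V.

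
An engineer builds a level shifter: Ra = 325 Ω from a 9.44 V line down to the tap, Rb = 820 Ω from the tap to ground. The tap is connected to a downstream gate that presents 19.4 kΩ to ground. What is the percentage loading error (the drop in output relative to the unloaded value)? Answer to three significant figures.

1.19 %

The divider's output (Thévenin) resistance is Ra‖Rb = 232.8 Ω.
Fractional drop under load = R_th/(R_th + R_L) = 232.8 / (232.8 + 19400) = 0.01186.
So the output falls by 1.19 %.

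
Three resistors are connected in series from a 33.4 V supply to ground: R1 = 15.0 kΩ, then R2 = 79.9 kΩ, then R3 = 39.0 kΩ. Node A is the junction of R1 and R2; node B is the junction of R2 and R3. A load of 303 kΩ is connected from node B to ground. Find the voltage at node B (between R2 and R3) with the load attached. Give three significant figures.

V ≈ 8.91 V

At node B, R3 is in parallel with the load: R3‖R_L = 34.55 kΩ.
Below node A the resistance is R2 + (R3‖R_L) = 114.5 kΩ, so V_A = 33.4 × 114.5/129.5 = 29.53 V.
Then V_B = V_A × (R3‖R_L)/(R2 + R3‖R_L) = 29.53 × 34.55/114.5 = 8.91 V.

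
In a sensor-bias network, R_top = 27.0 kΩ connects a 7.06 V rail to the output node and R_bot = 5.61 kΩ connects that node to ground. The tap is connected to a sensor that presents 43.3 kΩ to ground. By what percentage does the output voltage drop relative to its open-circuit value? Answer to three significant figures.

9.69 %

Unloaded V = 7.06 × 5.61/32.61 = 1.2146 V.
Loaded: R_bot‖R_L = 4.967 kΩ, giving V = 7.06 × 4.967/31.97 = 1.0969 V.
Drop = (1.2146 − 1.0969) / 1.2146 = 9.69 %.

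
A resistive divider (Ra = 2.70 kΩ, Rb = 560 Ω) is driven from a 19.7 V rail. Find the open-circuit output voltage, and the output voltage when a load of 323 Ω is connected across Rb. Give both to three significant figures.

Open-circuit: V = 19.7 × 560/(2700 + 560) = 3.38 V.
With the load, Rb becomes Rb‖R_L = 204.8 Ω, so V = 19.7 × 204.8/2905 = 1.39 V.

Unloaded: 3.38 V; loaded: 1.39 V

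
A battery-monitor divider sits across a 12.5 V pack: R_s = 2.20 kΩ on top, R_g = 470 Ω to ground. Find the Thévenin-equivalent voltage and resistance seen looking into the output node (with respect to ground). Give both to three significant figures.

V_th = 2.20 V, R_th = 387 Ω

V_th is the open-circuit tap voltage: 12.5 × 470/(2200 + 470) = 2.20 V.
With the supply zeroed, R_s and R_g appear in parallel from the tap: R_th = R_s‖R_g = (2200 × 470)/2670 = 387 Ω.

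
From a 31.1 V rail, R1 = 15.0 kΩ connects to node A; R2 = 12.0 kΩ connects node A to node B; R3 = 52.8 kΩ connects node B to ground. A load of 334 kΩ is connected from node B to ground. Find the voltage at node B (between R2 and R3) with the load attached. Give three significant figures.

At node B, R3 is in parallel with the load: R3‖R_L = 45.59 kΩ.
Below node A the resistance is R2 + (R3‖R_L) = 57.59 kΩ, so V_A = 31.1 × 57.59/72.59 = 24.67 V.
Then V_B = V_A × (R3‖R_L)/(R2 + R3‖R_L) = 24.67 × 45.59/57.59 = 19.5 V.

V ≈ 19.5 V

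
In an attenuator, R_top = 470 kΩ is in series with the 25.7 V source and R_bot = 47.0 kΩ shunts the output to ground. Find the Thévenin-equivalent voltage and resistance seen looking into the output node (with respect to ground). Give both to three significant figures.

V_th is the open-circuit tap voltage: 25.7 × 47.0/(470 + 47.0) = 2.34 V.
With the supply zeroed, R_top and R_bot appear in parallel from the tap: R_th = R_top‖R_bot = (470 × 47.0)/517.0 = 42.7 kΩ.

V_th = 2.34 V, R_th = 42.7 kΩ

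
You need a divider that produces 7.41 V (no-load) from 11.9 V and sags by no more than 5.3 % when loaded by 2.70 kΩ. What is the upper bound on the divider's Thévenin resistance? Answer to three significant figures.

Loading drop = R_th/(R_th + R_L) ≤ 0.0530, so R_th ≤ R_L · ε/(1−ε) = 2.70 kΩ × 0.0530/0.9470 = 151 Ω.

R_th ≤ 151 Ω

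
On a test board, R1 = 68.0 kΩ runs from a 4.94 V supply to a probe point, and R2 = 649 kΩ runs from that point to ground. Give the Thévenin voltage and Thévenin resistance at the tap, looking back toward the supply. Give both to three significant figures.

V_th is the open-circuit tap voltage: 4.94 × 649/(68.0 + 649) = 4.47 V.
With the supply zeroed, R1 and R2 appear in parallel from the tap: R_th = R1‖R2 = (68.0 × 649)/717.0 = 61.6 kΩ.

V_th = 4.47 V, R_th = 61.6 kΩ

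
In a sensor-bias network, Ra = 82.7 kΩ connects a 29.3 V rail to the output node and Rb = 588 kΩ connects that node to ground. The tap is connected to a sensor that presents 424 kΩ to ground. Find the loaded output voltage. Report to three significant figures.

V_out ≈ 21.9 V

The load sits in parallel with Rb: Rb‖R_L = (588 × 424) / (588 + 424) = 246.4 kΩ.
V_out = 29.3 × 246.4 / (82.7 + 246.4) = 29.3 × 246.4/329.1 = 21.9 V.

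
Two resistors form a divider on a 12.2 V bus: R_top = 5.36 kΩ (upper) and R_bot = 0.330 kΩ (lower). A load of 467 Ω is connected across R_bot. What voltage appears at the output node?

The load sits in parallel with R_bot: R_bot‖R_L = (330 × 467) / (330 + 467) = 193.4 Ω.
V_out = 12.2 × 193.4 / (5360 + 193.4) = 12.2 × 193.4/5553 = 0.425 V.
(Unloaded it would have been 0.708 V.)

V_out ≈ 0.425 V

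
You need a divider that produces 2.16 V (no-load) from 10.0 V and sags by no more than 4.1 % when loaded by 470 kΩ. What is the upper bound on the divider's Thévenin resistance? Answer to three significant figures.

Loading drop = R_th/(R_th + R_L) ≤ 0.0410, so R_th ≤ R_L · ε/(1−ε) = 470 kΩ × 0.0410/0.9590 = 20.1 kΩ.
(Any R1, R2 with R2/(R1+R2) = 0.216 and R1‖R2 ≤ 20.1 kΩ will meet the spec.)

R_th ≤ 20.1 kΩ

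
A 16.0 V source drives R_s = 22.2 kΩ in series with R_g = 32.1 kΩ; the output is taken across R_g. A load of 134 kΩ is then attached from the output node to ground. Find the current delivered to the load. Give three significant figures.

R_g‖R_L = 25.90 kΩ; V_out = 16.0 × 25.90/48.10 = 8.615 V.
I_L = V_out / R_L = 8.615 / 134 kΩ = 0.0643 mA.

I_L ≈ 0.0643 mA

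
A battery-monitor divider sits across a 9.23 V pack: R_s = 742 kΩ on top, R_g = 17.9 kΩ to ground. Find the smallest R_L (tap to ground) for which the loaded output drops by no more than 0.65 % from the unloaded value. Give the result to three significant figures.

R_L(min) ≈ 2.67 MΩ

Output resistance R_th = R_s‖R_g = (742 × 17.9)/759.9 = 17.48 kΩ.
The fractional drop is R_th/(R_th + R_L); requiring this ≤ 0.00650 gives R_L ≥ R_th(1/0.00650 − 1) = 17.48 × 152.8 = 2.67 MΩ.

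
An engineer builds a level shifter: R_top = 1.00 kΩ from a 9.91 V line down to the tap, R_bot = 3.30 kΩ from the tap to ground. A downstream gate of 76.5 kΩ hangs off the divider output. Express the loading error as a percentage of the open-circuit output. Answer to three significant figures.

0.993 %

The divider's output (Thévenin) resistance is R_top‖R_bot = 0.7674 kΩ.
Fractional drop under load = R_th/(R_th + R_L) = 0.7674 / (0.7674 + 76.5) = 0.009932.
So the output falls by 0.993 %.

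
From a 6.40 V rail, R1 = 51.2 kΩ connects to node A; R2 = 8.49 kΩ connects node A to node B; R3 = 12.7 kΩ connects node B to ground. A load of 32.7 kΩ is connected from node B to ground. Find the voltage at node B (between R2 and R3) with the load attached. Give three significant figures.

At node B, R3 is in parallel with the load: R3‖R_L = 9.147 kΩ.
Below node A the resistance is R2 + (R3‖R_L) = 17.64 kΩ, so V_A = 6.40 × 17.64/68.84 = 1.640 V.
Then V_B = V_A × (R3‖R_L)/(R2 + R3‖R_L) = 1.640 × 9.147/17.64 = 0.850 V.

V ≈ 0.850 V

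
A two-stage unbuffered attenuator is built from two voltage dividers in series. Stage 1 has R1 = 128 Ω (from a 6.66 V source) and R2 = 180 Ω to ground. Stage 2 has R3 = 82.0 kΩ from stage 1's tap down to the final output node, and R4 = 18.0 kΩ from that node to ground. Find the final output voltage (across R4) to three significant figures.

Stage 2 presents R3+R4 = 100000 Ω as a load on stage 1's tap.
Stage 1's lower leg becomes R2‖(R3+R4) = 179.7 Ω, so V_mid = 6.66 × 179.7/307.7 = 3.889 V.
Stage 2 is itself unloaded: V_out = V_mid × R4/(R3+R4) = 3.889 × 18000/100000 = 0.700 V.

V_out ≈ 0.700 V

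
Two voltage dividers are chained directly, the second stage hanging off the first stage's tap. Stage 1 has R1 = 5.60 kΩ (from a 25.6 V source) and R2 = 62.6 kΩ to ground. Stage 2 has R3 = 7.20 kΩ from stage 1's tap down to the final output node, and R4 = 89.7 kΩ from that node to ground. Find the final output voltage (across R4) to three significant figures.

Stage 2 presents R3+R4 = 96.90 kΩ as a load on stage 1's tap.
Stage 1's lower leg becomes R2‖(R3+R4) = 38.03 kΩ, so V_mid = 25.6 × 38.03/43.63 = 22.31 V.
Stage 2 is itself unloaded: V_out = V_mid × R4/(R3+R4) = 22.31 × 89.7/96.90 = 20.7 V.

V_out ≈ 20.7 V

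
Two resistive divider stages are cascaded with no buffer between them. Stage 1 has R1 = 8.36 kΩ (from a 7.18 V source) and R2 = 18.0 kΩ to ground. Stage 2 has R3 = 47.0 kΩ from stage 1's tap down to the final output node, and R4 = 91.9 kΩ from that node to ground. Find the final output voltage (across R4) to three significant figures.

V_out ≈ 3.12 V

Stage 2 presents R3+R4 = 138.9 kΩ as a load on stage 1's tap.
Stage 1's lower leg becomes R2‖(R3+R4) = 15.93 kΩ, so V_mid = 7.18 × 15.93/24.29 = 4.709 V.
Stage 2 is itself unloaded: V_out = V_mid × R4/(R3+R4) = 4.709 × 91.9/138.9 = 3.12 V.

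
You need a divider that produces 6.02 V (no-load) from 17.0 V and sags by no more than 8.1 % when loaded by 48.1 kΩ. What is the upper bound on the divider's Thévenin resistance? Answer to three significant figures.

Loading drop = R_th/(R_th + R_L) ≤ 0.0810, so R_th ≤ R_L · ε/(1−ε) = 48.1 kΩ × 0.0810/0.9190 = 4.24 kΩ.
(Any R1, R2 with R2/(R1+R2) = 0.354 and R1‖R2 ≤ 4.24 kΩ will meet the spec.)

R_th ≤ 4.24 kΩ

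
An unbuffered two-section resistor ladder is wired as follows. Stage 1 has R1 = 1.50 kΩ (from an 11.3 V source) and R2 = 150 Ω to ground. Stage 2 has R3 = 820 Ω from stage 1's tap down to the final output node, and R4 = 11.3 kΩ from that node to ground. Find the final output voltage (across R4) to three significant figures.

Stage 2 presents R3+R4 = 12120 Ω as a load on stage 1's tap.
Stage 1's lower leg becomes R2‖(R3+R4) = 148.2 Ω, so V_mid = 11.3 × 148.2/1648 = 1.016 V.
Stage 2 is itself unloaded: V_out = V_mid × R4/(R3+R4) = 1.016 × 11300/12120 = 0.947 V.

V_out ≈ 0.947 V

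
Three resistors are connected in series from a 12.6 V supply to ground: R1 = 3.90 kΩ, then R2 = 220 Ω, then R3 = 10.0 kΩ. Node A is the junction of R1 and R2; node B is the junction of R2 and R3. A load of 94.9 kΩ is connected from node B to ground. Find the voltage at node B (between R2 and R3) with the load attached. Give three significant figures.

At node B, R3 is in parallel with the load: R3‖R_L = 9047 Ω.
Below node A the resistance is R2 + (R3‖R_L) = 9267 Ω, so V_A = 12.6 × 9267/13170 = 8.868 V.
Then V_B = V_A × (R3‖R_L)/(R2 + R3‖R_L) = 8.868 × 9047/9267 = 8.66 V.

V ≈ 8.66 V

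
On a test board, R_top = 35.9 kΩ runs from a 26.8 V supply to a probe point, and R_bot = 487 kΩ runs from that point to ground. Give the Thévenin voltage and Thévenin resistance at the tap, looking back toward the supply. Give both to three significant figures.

V_th is the open-circuit tap voltage: 26.8 × 487/(35.9 + 487) = 25.0 V.
With the supply zeroed, R_top and R_bot appear in parallel from the tap: R_th = R_top‖R_bot = (35.9 × 487)/522.9 = 33.4 kΩ.

V_th = 25.0 V, R_th = 33.4 kΩ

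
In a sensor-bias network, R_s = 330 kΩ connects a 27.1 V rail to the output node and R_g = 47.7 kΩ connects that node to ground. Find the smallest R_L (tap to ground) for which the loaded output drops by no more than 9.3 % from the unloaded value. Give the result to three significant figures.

R_L(min) ≈ 406 kΩ

Output resistance R_th = R_s‖R_g = (330 × 47.7)/377.7 = 41.68 kΩ.
The fractional drop is R_th/(R_th + R_L); requiring this ≤ 0.0930 gives R_L ≥ R_th(1/0.0930 − 1) = 41.68 × 9.753 = 406 kΩ.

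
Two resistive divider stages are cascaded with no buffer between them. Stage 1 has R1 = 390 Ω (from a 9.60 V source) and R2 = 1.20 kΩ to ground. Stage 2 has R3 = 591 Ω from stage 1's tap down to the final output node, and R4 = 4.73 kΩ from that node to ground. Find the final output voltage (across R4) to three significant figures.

V_out ≈ 6.10 V

Stage 2 presents R3+R4 = 5321 Ω as a load on stage 1's tap.
Stage 1's lower leg becomes R2‖(R3+R4) = 979.2 Ω, so V_mid = 9.60 × 979.2/1369 = 6.866 V.
Stage 2 is itself unloaded: V_out = V_mid × R4/(R3+R4) = 6.866 × 4730/5321 = 6.10 V.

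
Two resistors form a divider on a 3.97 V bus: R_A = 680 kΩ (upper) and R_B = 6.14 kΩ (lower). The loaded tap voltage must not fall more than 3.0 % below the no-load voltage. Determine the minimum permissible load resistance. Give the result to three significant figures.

R_L(min) ≈ 197 kΩ

Output resistance R_th = R_A‖R_B = (680 × 6.14)/686.1 = 6.085 kΩ.
The fractional drop is R_th/(R_th + R_L); requiring this ≤ 0.0300 gives R_L ≥ R_th(1/0.0300 − 1) = 6.085 × 32.33 = 197 kΩ.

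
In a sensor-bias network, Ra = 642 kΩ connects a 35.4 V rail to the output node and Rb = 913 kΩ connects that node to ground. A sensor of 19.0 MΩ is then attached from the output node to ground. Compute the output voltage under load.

V_out ≈ 20.4 V

The load sits in parallel with Rb: Rb‖R_L = (913 × 19000) / (913 + 19000) = 871.1 kΩ.
V_out = 35.4 × 871.1 / (642 + 871.1) = 35.4 × 871.1/1513 = 20.4 V.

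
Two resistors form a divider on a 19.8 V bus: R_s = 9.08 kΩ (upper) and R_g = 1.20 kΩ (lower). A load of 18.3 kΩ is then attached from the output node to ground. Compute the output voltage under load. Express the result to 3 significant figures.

V_out ≈ 2.18 V

The load sits in parallel with R_g: R_g‖R_L = (1.20 × 18.3) / (1.20 + 18.3) = 1.126 kΩ.
V_out = 19.8 × 1.126 / (9.08 + 1.126) = 19.8 × 1.126/10.21 = 2.18 V.
(Unloaded it would have been 2.31 V.)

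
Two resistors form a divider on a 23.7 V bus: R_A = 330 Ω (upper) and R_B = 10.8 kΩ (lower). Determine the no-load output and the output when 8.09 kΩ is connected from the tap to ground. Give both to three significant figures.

Open-circuit: V = 23.7 × 10800/(330 + 10800) = 23.0 V.
With the load, R_B becomes R_B‖R_L = 4625 Ω, so V = 23.7 × 4625/4955 = 22.1 V.

Unloaded: 23.0 V; loaded: 22.1 V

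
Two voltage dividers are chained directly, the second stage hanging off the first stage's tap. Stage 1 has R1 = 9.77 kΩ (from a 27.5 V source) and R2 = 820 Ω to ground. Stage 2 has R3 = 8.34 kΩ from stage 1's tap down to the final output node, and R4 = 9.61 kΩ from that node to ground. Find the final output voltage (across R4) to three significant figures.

Stage 2 presents R3+R4 = 17950 Ω as a load on stage 1's tap.
Stage 1's lower leg becomes R2‖(R3+R4) = 784.2 Ω, so V_mid = 27.5 × 784.2/10550 = 2.043 V.
Stage 2 is itself unloaded: V_out = V_mid × R4/(R3+R4) = 2.043 × 9610/17950 = 1.09 V.

V_out ≈ 1.09 V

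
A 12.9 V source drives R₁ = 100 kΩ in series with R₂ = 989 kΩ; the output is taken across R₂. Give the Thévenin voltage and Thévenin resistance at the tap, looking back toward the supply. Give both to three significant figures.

V_th is the open-circuit tap voltage: 12.9 × 989/(100 + 989) = 11.7 V.
With the supply zeroed, R₁ and R₂ appear in parallel from the tap: R_th = R₁‖R₂ = (100 × 989)/1089 = 90.8 kΩ.

V_th = 11.7 V, R_th = 90.8 kΩ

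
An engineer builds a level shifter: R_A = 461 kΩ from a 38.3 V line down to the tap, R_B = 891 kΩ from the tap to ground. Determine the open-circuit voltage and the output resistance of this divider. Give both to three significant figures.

V_th = 25.2 V, R_th = 304 kΩ

V_th is the open-circuit tap voltage: 38.3 × 891/(461 + 891) = 25.2 V.
With the supply zeroed, R_A and R_B appear in parallel from the tap: R_th = R_A‖R_B = (461 × 891)/1352 = 304 kΩ.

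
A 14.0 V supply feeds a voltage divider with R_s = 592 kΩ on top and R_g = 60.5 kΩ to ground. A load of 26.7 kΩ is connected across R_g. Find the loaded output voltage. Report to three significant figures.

V_out ≈ 0.425 V

The load sits in parallel with R_g: R_g‖R_L = (60.5 × 26.7) / (60.5 + 26.7) = 18.52 kΩ.
V_out = 14.0 × 18.52 / (592 + 18.52) = 14.0 × 18.52/610.5 = 0.425 V.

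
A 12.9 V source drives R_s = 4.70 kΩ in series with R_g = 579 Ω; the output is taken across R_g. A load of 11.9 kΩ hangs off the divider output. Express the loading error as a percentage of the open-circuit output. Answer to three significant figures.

The divider's output (Thévenin) resistance is R_s‖R_g = 515.5 Ω.
Fractional drop under load = R_th/(R_th + R_L) = 515.5 / (515.5 + 11900) = 0.04152.
So the output falls by 4.15 %.

4.15 %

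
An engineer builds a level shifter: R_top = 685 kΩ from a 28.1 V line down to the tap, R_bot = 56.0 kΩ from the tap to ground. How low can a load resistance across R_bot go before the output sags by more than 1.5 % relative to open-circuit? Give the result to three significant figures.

R_L(min) ≈ 3.40 MΩ

Output resistance R_th = R_top‖R_bot = (685 × 56.0)/741.0 = 51.77 kΩ.
The fractional drop is R_th/(R_th + R_L); requiring this ≤ 0.0150 gives R_L ≥ R_th(1/0.0150 − 1) = 51.77 × 65.67 = 3.40 MΩ.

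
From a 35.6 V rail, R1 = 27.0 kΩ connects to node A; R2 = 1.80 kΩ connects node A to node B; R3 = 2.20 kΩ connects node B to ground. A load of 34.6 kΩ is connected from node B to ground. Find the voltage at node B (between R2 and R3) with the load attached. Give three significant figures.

At node B, R3 is in parallel with the load: R3‖R_L = 2.068 kΩ.
Below node A the resistance is R2 + (R3‖R_L) = 3.868 kΩ, so V_A = 35.6 × 3.868/30.87 = 4.461 V.
Then V_B = V_A × (R3‖R_L)/(R2 + R3‖R_L) = 4.461 × 2.068/3.868 = 2.39 V.

V ≈ 2.39 V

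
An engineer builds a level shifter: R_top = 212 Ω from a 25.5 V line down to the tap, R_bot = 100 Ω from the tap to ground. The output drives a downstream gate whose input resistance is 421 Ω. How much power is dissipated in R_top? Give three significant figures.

Total resistance from the source is R_top + (R_bot‖R_L) = 292.8 Ω, so I = 25.5/292.8 Ω = 87.09 mA.
P = I²·R_top = (87.09 mA)² × 212 Ω = 1610 mW.

P ≈ 1610 mW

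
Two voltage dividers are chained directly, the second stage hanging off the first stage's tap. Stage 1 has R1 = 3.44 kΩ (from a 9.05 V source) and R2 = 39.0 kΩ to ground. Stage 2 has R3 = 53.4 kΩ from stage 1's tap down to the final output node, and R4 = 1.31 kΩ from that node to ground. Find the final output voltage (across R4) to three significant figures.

Stage 2 presents R3+R4 = 54.71 kΩ as a load on stage 1's tap.
Stage 1's lower leg becomes R2‖(R3+R4) = 22.77 kΩ, so V_mid = 9.05 × 22.77/26.21 = 7.862 V.
Stage 2 is itself unloaded: V_out = V_mid × R4/(R3+R4) = 7.862 × 1.31/54.71 = 0.188 V.

V_out ≈ 0.188 V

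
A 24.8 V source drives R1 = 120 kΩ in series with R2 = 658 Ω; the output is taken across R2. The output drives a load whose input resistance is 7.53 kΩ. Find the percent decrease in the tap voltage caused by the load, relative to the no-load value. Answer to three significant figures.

8.00 %

The divider's output (Thévenin) resistance is R1‖R2 = 654.4 Ω.
Fractional drop under load = R_th/(R_th + R_L) = 654.4 / (654.4 + 7530) = 0.07996.
So the output falls by 8.00 %.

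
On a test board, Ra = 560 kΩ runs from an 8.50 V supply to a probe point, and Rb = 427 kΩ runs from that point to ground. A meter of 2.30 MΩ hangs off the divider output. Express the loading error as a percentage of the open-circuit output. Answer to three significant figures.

The divider's output (Thévenin) resistance is Ra‖Rb = 242.3 kΩ.
Fractional drop under load = R_th/(R_th + R_L) = 242.3 / (242.3 + 2300) = 0.09530.
So the output falls by 9.53 %.

9.53 %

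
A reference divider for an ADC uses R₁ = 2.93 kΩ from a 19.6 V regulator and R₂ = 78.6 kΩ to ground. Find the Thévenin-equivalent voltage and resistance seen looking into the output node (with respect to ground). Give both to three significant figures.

V_th = 18.9 V, R_th = 2.82 kΩ

V_th is the open-circuit tap voltage: 19.6 × 78.6/(2.93 + 78.6) = 18.9 V.
With the supply zeroed, R₁ and R₂ appear in parallel from the tap: R_th = R₁‖R₂ = (2.93 × 78.6)/81.53 = 2.82 kΩ.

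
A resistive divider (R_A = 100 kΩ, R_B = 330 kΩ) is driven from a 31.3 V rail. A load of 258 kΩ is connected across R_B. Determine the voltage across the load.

V_out ≈ 18.5 V

The load sits in parallel with R_B: R_B‖R_L = (330 × 258) / (330 + 258) = 144.8 kΩ.
V_out = 31.3 × 144.8 / (100 + 144.8) = 31.3 × 144.8/244.8 = 18.5 V.
(Unloaded it would have been 24.0 V.)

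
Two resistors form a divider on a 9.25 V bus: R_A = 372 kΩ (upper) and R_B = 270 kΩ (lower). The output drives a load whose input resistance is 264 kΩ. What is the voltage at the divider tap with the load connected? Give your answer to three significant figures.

V_out ≈ 2.44 V

The load sits in parallel with R_B: R_B‖R_L = (270 × 264) / (270 + 264) = 133.5 kΩ.
V_out = 9.25 × 133.5 / (372 + 133.5) = 9.25 × 133.5/505.5 = 2.44 V.
(Unloaded it would have been 3.89 V.)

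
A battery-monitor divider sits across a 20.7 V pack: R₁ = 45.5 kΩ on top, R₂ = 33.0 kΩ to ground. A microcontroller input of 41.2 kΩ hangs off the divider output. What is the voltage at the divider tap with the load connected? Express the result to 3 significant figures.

The load sits in parallel with R₂: R₂‖R_L = (33.0 × 41.2) / (33.0 + 41.2) = 18.32 kΩ.
V_out = 20.7 × 18.32 / (45.5 + 18.32) = 20.7 × 18.32/63.82 = 5.94 V.

V_out ≈ 5.94 V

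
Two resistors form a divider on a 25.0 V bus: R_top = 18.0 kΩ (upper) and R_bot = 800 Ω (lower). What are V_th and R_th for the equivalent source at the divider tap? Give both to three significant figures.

V_th = 1.06 V, R_th = 766 Ω

V_th is the open-circuit tap voltage: 25.0 × 800/(18000 + 800) = 1.06 V.
With the supply zeroed, R_top and R_bot appear in parallel from the tap: R_th = R_top‖R_bot = (18000 × 800)/18800 = 766 Ω.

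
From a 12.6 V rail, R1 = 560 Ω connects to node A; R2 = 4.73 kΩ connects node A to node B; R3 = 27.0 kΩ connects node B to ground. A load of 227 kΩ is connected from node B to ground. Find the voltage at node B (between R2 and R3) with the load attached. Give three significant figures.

At node B, R3 is in parallel with the load: R3‖R_L = 24130 Ω.
Below node A the resistance is R2 + (R3‖R_L) = 28860 Ω, so V_A = 12.6 × 28860/29420 = 12.36 V.
Then V_B = V_A × (R3‖R_L)/(R2 + R3‖R_L) = 12.36 × 24130/28860 = 10.3 V.

V ≈ 10.3 V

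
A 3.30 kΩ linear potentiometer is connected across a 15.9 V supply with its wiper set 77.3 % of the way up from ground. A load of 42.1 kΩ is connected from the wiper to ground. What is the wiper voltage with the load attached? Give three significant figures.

V ≈ 12.1 V

The wiper splits the pot into (1−α)R = 749.1 Ω above and αR = 2551 Ω below.
Lower section ‖ load = 2405 Ω.
V_wiper = 15.9 × 2405/(749.1 + 2405) = 12.1 V.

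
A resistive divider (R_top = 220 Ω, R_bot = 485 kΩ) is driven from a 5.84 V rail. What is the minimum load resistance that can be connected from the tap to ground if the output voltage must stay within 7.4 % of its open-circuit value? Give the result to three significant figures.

Output resistance R_th = R_top‖R_bot = (220 × 485000)/485200 = 219.9 Ω.
The fractional drop is R_th/(R_th + R_L); requiring this ≤ 0.0740 gives R_L ≥ R_th(1/0.0740 − 1) = 219.9 × 12.51 = 2.75 kΩ.

R_L(min) ≈ 2.75 kΩ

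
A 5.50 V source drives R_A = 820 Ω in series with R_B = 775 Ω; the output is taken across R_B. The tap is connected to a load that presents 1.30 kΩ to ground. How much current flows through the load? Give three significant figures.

R_B‖R_L = 485.5 Ω; V_out = 5.50 × 485.5/1306 = 2.045 V.
I_L = V_out / R_L = 2.045 / 1.30 kΩ = 1.57 mA.

I_L ≈ 1.57 mA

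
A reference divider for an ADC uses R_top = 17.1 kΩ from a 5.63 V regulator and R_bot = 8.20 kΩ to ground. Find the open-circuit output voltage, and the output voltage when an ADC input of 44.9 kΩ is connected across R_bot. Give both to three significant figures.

Open-circuit: V = 5.63 × 8.20/(17.1 + 8.20) = 1.82 V.
With the load, R_bot becomes R_bot‖R_L = 6.934 kΩ, so V = 5.63 × 6.934/24.03 = 1.62 V.

Unloaded: 1.82 V; loaded: 1.62 V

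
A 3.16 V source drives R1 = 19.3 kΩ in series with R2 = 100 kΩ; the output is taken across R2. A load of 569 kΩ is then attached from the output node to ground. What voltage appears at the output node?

V_out ≈ 2.58 V

The load sits in parallel with R2: R2‖R_L = (100 × 569) / (100 + 569) = 85.05 kΩ.
V_out = 3.16 × 85.05 / (19.3 + 85.05) = 3.16 × 85.05/104.4 = 2.58 V.
(Unloaded it would have been 2.65 V.)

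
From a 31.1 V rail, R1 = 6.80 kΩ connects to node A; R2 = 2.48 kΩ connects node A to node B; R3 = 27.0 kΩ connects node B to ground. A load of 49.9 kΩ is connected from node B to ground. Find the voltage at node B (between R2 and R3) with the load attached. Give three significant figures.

V ≈ 20.3 V

At node B, R3 is in parallel with the load: R3‖R_L = 17.52 kΩ.
Below node A the resistance is R2 + (R3‖R_L) = 20.00 kΩ, so V_A = 31.1 × 20.00/26.80 = 23.21 V.
Then V_B = V_A × (R3‖R_L)/(R2 + R3‖R_L) = 23.21 × 17.52/20.00 = 20.3 V.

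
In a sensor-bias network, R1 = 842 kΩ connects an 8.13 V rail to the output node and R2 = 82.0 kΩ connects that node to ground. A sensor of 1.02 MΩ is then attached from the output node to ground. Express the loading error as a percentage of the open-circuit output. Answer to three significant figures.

6.83 %

The divider's output (Thévenin) resistance is R1‖R2 = 74.72 kΩ.
Fractional drop under load = R_th/(R_th + R_L) = 74.72 / (74.72 + 1020) = 0.06826.
So the output falls by 6.83 %.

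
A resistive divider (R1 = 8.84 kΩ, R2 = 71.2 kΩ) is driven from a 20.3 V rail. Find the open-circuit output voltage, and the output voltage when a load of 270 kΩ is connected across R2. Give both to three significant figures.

Unloaded: 18.1 V; loaded: 17.5 V

Open-circuit: V = 20.3 × 71.2/(8.84 + 71.2) = 18.1 V.
With the load, R2 becomes R2‖R_L = 56.34 kΩ, so V = 20.3 × 56.34/65.18 = 17.5 V.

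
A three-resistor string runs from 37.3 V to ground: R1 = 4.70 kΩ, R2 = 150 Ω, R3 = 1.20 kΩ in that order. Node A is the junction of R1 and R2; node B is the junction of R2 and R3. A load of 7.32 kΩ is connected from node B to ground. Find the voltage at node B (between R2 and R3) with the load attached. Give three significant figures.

At node B, R3 is in parallel with the load: R3‖R_L = 1031 Ω.
Below node A the resistance is R2 + (R3‖R_L) = 1181 Ω, so V_A = 37.3 × 1181/5881 = 7.490 V.
Then V_B = V_A × (R3‖R_L)/(R2 + R3‖R_L) = 7.490 × 1031/1181 = 6.54 V.

V ≈ 6.54 V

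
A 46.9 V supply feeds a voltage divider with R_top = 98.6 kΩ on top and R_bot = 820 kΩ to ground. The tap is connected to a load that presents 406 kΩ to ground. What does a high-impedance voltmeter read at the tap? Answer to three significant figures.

The load sits in parallel with R_bot: R_bot‖R_L = (820 × 406) / (820 + 406) = 271.5 kΩ.
V_out = 46.9 × 271.5 / (98.6 + 271.5) = 46.9 × 271.5/370.1 = 34.4 V.

V_out ≈ 34.4 V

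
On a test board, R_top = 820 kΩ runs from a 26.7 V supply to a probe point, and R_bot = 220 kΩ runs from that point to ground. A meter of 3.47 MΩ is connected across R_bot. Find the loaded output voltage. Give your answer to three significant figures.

V_out ≈ 5.38 V

The load sits in parallel with R_bot: R_bot‖R_L = (220 × 3470) / (220 + 3470) = 206.9 kΩ.
V_out = 26.7 × 206.9 / (820 + 206.9) = 26.7 × 206.9/1027 = 5.38 V.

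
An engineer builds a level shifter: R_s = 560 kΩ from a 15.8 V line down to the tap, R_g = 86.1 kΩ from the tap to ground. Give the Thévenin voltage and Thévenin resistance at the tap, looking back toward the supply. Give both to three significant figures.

V_th = 2.11 V, R_th = 74.6 kΩ

V_th is the open-circuit tap voltage: 15.8 × 86.1/(560 + 86.1) = 2.11 V.
With the supply zeroed, R_s and R_g appear in parallel from the tap: R_th = R_s‖R_g = (560 × 86.1)/646.1 = 74.6 kΩ.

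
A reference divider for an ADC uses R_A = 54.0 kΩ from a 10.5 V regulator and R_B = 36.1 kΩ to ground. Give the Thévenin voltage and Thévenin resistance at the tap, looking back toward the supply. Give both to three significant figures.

V_th is the open-circuit tap voltage: 10.5 × 36.1/(54.0 + 36.1) = 4.21 V.
With the supply zeroed, R_A and R_B appear in parallel from the tap: R_th = R_A‖R_B = (54.0 × 36.1)/90.10 = 21.6 kΩ.

V_th = 4.21 V, R_th = 21.6 kΩ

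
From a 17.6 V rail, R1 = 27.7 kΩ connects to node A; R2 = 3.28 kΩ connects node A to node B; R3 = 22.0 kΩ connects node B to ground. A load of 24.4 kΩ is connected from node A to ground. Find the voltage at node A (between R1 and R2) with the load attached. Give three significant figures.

V ≈ 5.45 V

Below node A the series string R2+R3 = 25.28 kΩ sits in parallel with the 24.4 kΩ load: 12.42 kΩ.
V_A = 17.6 × 12.42/(27.7 + 12.42) = 5.45 V.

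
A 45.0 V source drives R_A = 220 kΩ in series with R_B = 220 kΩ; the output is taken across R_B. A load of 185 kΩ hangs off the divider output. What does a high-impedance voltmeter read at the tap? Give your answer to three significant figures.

The load sits in parallel with R_B: R_B‖R_L = (220 × 185) / (220 + 185) = 100.5 kΩ.
V_out = 45.0 × 100.5 / (220 + 100.5) = 45.0 × 100.5/320.5 = 14.1 V.
(Unloaded it would have been 22.5 V.)

V_out ≈ 14.1 V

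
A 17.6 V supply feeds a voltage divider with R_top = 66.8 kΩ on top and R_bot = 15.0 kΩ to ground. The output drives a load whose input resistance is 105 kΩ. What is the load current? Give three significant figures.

I_L ≈ 0.0275 mA

R_bot‖R_L = 13.12 kΩ; V_out = 17.6 × 13.12/79.92 = 2.890 V.
I_L = V_out / R_L = 2.890 / 105 kΩ = 0.0275 mA.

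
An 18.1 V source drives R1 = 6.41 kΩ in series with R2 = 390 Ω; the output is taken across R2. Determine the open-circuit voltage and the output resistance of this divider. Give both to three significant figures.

V_th = 1.04 V, R_th = 368 Ω

V_th is the open-circuit tap voltage: 18.1 × 390/(6410 + 390) = 1.04 V.
With the supply zeroed, R1 and R2 appear in parallel from the tap: R_th = R1‖R2 = (6410 × 390)/6800 = 368 Ω.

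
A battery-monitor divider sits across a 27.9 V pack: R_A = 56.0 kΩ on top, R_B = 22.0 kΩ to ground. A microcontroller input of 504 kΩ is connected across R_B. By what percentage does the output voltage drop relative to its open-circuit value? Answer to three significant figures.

3.04 %

The divider's output (Thévenin) resistance is R_A‖R_B = 15.79 kΩ.
Fractional drop under load = R_th/(R_th + R_L) = 15.79 / (15.79 + 504) = 0.03039.
So the output falls by 3.04 %.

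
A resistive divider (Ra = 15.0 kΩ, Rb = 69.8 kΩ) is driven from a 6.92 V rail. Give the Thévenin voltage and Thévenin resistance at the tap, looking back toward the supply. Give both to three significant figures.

V_th is the open-circuit tap voltage: 6.92 × 69.8/(15.0 + 69.8) = 5.70 V.
With the supply zeroed, Ra and Rb appear in parallel from the tap: R_th = Ra‖Rb = (15.0 × 69.8)/84.80 = 12.3 kΩ.

V_th = 5.70 V, R_th = 12.3 kΩ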